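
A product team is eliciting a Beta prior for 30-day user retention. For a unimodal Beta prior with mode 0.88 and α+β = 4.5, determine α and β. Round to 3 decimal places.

α = 3.200, β = 1.300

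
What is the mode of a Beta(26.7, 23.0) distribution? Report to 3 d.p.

0.539

The density x^(α−1)(1−x)^(β−1) is maximised at (α−1)/(α+β−2) = 25.7/47.7 = 0.539.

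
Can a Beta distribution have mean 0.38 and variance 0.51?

For any Beta, Var(X) < E[X]·(1−E[X]).
Here μ(1−μ) = 0.38×0.62 = 0.2356, and 0.51 ≥ 0.2356.

No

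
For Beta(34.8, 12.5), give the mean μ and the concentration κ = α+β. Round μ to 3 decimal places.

μ = 0.736, κ = 47.3

κ = α+β = 34.8+12.5 = 47.3; μ = α/κ = 34.8/47.3 = 0.736.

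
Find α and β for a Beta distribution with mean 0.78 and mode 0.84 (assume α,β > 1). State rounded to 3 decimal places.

α = 8.840, β = 2.493

With s = α+β: μ = α/s and mode = (α−1)/(s−2). Eliminating α = μs,
μs − 1 = m(s−2) ⇒ s(μ−m) = 1−2m ⇒ s = -0.68/-0.06 = 11.3333.
So α = μs = 8.840, β = (1−μ)s = 2.493.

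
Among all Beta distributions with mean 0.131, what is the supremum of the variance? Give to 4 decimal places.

0.1138

Var = μ(1−μ)/(α+β+1), which approaches μ(1−μ) as α+β → 0.
So the supremum is μ(1−μ) = 0.131×0.869 = 0.1138.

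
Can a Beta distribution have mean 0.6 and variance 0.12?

The Beta variance bound is σ² < μ(1−μ).
Here μ(1−μ) = 0.6×0.4 = 0.24, and 0.12 < 0.24.

Yes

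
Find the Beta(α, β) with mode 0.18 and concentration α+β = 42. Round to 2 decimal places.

α = 8.20, β = 33.80

Since the density peak of Beta(α,β) is at (α−1)/(α+β−2),
α = 1 + 0.18(42−2) = 8.20 and β = 42 − 8.20 = 33.80.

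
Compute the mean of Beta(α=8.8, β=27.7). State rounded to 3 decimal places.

E[X] = α/(α+β) = 8.8/36.5 = 0.241.

0.241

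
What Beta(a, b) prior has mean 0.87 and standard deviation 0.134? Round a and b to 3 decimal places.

First σ² = 0.017956. Setting a = μn, b = (1−μ)n with n = a+b,
μ(1−μ)/(n+1) = 0.017956 ⇒ n+1 = 0.1131/0.017956 = 6.2987 ⇒ n = 5.2987.
Hence a = 0.87×5.2987 = 4.610, b = 0.13×5.2987 = 0.689.

a = 4.610, b = 0.689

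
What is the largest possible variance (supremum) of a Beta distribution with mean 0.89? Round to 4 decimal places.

0.0979

Var = μ(1−μ)/(α+β+1), which approaches μ(1−μ) as α+β → 0.
So the supremum is μ(1−μ) = 0.89×0.11 = 0.0979.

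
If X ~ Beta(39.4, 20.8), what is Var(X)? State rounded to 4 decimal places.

μ = 39.4/60.2 = 0.654485; Var = μ(1−μ)/(α+β+1) = 0.2261344/61.2 = 0.0037.

0.0037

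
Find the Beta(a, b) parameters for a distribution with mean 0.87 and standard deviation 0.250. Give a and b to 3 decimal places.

First σ² = 0.062500. Setting a = μn, b = (1−μ)n with n = a+b,
μ(1−μ)/(n+1) = 0.062500 ⇒ n+1 = 0.1131/0.062500 = 1.8096 ⇒ n = 0.8096.
Hence a = 0.87×0.8096 = 0.704, b = 0.13×0.8096 = 0.105.

a = 0.704, b = 0.105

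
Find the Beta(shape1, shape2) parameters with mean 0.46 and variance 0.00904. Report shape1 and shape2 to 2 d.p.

Let s = shape1+shape2. The Beta variance is μ(1−μ)/(s+1).
So s+1 = μ(1−μ)/σ² = (0.46×0.54)/0.00904 = 0.2484/0.00904 = 27.4779, giving s = 26.4779.
Then shape1 = μs = 0.46×26.4779 = 12.18 and shape2 = (1−μ)s = 0.54×26.4779 = 14.30.

shape1 = 12.18, shape2 = 14.30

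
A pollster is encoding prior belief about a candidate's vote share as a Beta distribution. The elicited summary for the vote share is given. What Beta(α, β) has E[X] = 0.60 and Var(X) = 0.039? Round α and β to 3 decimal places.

α = 3.092, β = 2.062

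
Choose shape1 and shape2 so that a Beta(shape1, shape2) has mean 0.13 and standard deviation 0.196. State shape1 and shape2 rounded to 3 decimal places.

shape1 = 0.253, shape2 = 1.691

Variance = 0.196² = 0.038416. The moment-matching identity shape1+shape2 = μ(1−μ)/Var − 1 gives
shape1+shape2 = 0.1131/0.038416 − 1 = 1.9441, so shape1 = μ·1.9441 = 0.253 and shape2 = (1−μ)·1.9441 = 1.691.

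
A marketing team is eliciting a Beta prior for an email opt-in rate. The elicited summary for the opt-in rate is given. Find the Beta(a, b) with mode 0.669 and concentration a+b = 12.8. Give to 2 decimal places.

For a,b>1 the mode is (a−1)/(a+b−2), so a = mode·(κ−2)+1 = 0.669×10.8+1 = 8.23.
And b = (1−mode)·(κ−2)+1 = 0.331×10.8+1 = 4.57.

a = 8.23, b = 4.57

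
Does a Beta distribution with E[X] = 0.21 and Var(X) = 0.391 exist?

No

For any Beta, Var(X) < E[X]·(1−E[X]).
Here μ(1−μ) = 0.21×0.79 = 0.1659, and 0.391 ≥ 0.1659.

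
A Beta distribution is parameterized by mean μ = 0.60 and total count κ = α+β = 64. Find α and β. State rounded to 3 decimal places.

α = μκ = 0.60×64 = 38.400 and β = (1−μ)κ = 0.40×64 = 25.600.

α = 38.400, β = 25.600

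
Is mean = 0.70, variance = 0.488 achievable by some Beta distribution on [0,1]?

A Beta with mean μ has variance μ(1−μ)/(α+β+1) < μ(1−μ).
Here μ(1−μ) = 0.70×0.30 = 0.2100, and 0.488 ≥ 0.2100.

No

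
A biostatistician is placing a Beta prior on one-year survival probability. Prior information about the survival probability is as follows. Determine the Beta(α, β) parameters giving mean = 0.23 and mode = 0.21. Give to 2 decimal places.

Let s = α+β. Mean gives α = μs = 0.23s; mode gives (α−1)/(s−2) = 0.21.
Substituting: 0.23s − 1 = 0.21(s−2) = 0.21s − 0.42, so 0.02s = 0.58 and s = 29.0000.
Then α = 0.23×29.0000 = 6.67 and β = s−α = 22.33.

α = 6.67, β = 22.33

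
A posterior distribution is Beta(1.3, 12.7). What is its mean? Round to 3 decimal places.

0.093

E[X] = α/(α+β) = 1.3/14.0 = 0.093.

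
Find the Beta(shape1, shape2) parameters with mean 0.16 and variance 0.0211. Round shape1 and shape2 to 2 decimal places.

shape1 = 0.86, shape2 = 4.51

By moment matching, shape1+shape2 = μ(1−μ)/σ² − 1 = (0.16·0.84)/0.0211 − 1 = 6.3697 − 1 = 5.3697.
Since shape1/(shape1+shape2) = μ, shape1 = 0.16·5.3697 = 0.86 and shape2 = 0.84·5.3697 = 4.51.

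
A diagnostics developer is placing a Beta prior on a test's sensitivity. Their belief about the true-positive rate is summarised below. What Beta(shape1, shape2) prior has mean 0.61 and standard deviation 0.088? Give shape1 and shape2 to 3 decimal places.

shape1 = 18.130, shape2 = 11.591

First σ² = 0.007744. Setting shape1 = μn, shape2 = (1−μ)n with n = shape1+shape2,
μ(1−μ)/(n+1) = 0.007744 ⇒ n+1 = 0.2379/0.007744 = 30.7206 ⇒ n = 29.7206.
Hence shape1 = 0.61×29.7206 = 18.130, shape2 = 0.39×29.7206 = 11.591.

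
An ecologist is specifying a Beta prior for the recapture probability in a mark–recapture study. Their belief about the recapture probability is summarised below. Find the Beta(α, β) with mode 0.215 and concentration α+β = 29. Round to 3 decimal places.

Mode = (α−1)/(κ−2) with κ = α+β, so α−1 = 0.215·27 = 5.805.
α = 6.805; β = κ − α = 22.195.

α = 6.805, β = 22.195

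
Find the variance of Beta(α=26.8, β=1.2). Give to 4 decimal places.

0.0014

Var = αβ/[(α+β)²(α+β+1)] = (26.8×1.2)/(28.0²×29.0) = 32.16/22736.000 = 0.0014.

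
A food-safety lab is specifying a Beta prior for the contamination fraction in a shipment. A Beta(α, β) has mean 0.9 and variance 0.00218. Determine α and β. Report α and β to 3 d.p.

Let s = α+β. The Beta variance is μ(1−μ)/(s+1).
So s+1 = μ(1−μ)/σ² = (0.9×0.1)/0.00218 = 0.09/0.00218 = 41.2844, giving s = 40.2844.
Then α = μs = 0.9×40.2844 = 36.256 and β = (1−μ)s = 0.1×40.2844 = 4.028.

α = 36.256, β = 4.028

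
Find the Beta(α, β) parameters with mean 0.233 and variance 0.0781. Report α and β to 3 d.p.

α = 0.300, β = 0.988

Let s = α+β. The Beta variance is μ(1−μ)/(s+1).
So s+1 = μ(1−μ)/σ² = (0.233×0.767)/0.0781 = 0.178711/0.0781 = 2.2882, giving s = 1.2882.
Then α = μs = 0.233×1.2882 = 0.300 and β = (1−μ)s = 0.767×1.2882 = 0.988.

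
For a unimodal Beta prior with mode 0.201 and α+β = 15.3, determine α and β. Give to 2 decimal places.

α = 3.67, β = 11.63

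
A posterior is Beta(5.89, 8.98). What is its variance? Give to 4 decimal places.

0.0151

Var = αβ/[(α+β)²(α+β+1)] = (5.89×8.98)/(14.87²×15.87) = 52.8922/3509.125203 = 0.0151.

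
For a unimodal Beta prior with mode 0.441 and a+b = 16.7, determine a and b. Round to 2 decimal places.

Since the density peak of Beta(a,b) is at (a−1)/(a+b−2),
a = 1 + 0.441(16.7−2) = 7.48 and b = 16.7 − 7.48 = 9.22.

a = 7.48, b = 9.22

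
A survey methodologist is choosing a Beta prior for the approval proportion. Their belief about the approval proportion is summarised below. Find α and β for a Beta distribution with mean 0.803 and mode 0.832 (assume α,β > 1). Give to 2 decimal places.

With s = α+β: μ = α/s and mode = (α−1)/(s−2). Eliminating α = μs,
μs − 1 = m(s−2) ⇒ s(μ−m) = 1−2m ⇒ s = -0.664/-0.029 = 22.8966.
So α = μs = 18.39, β = (1−μ)s = 4.51.

α = 18.39, β = 4.51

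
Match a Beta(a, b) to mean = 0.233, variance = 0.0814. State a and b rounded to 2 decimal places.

Let s = a+b. The Beta variance is μ(1−μ)/(s+1).
So s+1 = μ(1−μ)/σ² = (0.233×0.767)/0.0814 = 0.178711/0.0814 = 2.1955, giving s = 1.1955.
Then a = μs = 0.233×1.1955 = 0.28 and b = (1−μ)s = 0.767×1.1955 = 0.92.

a = 0.28, b = 0.92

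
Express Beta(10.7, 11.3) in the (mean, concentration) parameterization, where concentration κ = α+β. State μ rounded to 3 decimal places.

μ = 0.486, κ = 22.0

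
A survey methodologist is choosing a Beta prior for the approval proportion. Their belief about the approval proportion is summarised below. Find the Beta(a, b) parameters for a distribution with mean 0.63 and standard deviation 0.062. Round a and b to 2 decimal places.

Variance = 0.062² = 0.003844. The moment-matching identity a+b = μ(1−μ)/Var − 1 gives
a+b = 0.2331/0.003844 − 1 = 59.6400, so a = μ·59.6400 = 37.57 and b = (1−μ)·59.6400 = 22.07.

a = 37.57, b = 22.07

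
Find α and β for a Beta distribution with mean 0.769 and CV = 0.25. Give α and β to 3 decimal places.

α = 2.927, β = 0.879

σ = CV·μ = 0.25×0.769 = 0.19225, so σ² = 0.036960.
s+1 = μ(1−μ)/σ² = 0.177639/0.036960 = 4.8062, so s = α+β = 3.8062.
α = μs = 2.927, β = (1−μ)s = 0.879.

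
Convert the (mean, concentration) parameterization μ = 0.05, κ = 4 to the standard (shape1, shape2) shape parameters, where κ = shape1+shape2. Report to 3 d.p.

shape1 = μκ = 0.05×4 = 0.200 and shape2 = (1−μ)κ = 0.95×4 = 3.800.

shape1 = 0.200, shape2 = 3.800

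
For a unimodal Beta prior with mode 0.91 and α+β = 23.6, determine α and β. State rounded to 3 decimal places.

For α,β>1 the mode is (α−1)/(α+β−2), so α = mode·(κ−2)+1 = 0.91×21.6+1 = 20.656.
And β = (1−mode)·(κ−2)+1 = 0.09×21.6+1 = 2.944.

α = 20.656, β = 2.944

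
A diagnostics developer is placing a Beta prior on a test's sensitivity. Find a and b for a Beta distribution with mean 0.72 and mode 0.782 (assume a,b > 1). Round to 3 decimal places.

a = 6.550, b = 2.547

Let s = a+b. Mean gives a = μs = 0.72s; mode gives (a−1)/(s−2) = 0.782.
Substituting: 0.72s − 1 = 0.782(s−2) = 0.782s − 1.564, so -0.062s = -0.564 and s = 9.0968.
Then a = 0.72×9.0968 = 6.550 and b = s−a = 2.547.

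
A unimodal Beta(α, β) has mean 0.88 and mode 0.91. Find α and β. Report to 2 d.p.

α = 24.05, β = 3.28

With s = α+β: μ = α/s and mode = (α−1)/(s−2). Eliminating α = μs,
μs − 1 = m(s−2) ⇒ s(μ−m) = 1−2m ⇒ s = -0.82/-0.03 = 27.3333.
So α = μs = 24.05, β = (1−μ)s = 3.28.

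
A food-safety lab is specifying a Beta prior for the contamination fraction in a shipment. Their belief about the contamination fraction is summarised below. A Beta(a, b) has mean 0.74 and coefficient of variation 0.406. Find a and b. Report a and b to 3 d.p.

a = 0.837, b = 0.294

Var = (CV·μ)² = (0.406×0.74)² = 0.090264.
a+b = μ(1−μ)/Var − 1 = 0.1924/0.090264 − 1 = 1.1315.
Thus a = 0.74·1.1315 = 0.837 and b = 0.26·1.1315 = 0.294.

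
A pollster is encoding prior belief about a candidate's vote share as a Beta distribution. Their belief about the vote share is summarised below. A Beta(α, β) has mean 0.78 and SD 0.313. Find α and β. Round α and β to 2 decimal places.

α = 0.59, β = 0.17

Variance = 0.313² = 0.097969. The moment-matching identity α+β = μ(1−μ)/Var − 1 gives
α+β = 0.1716/0.097969 − 1 = 0.7516, so α = μ·0.7516 = 0.59 and β = (1−μ)·0.7516 = 0.17.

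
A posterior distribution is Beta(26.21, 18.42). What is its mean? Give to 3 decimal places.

E[X] = α/(α+β) = 26.21/44.63 = 0.587.

0.587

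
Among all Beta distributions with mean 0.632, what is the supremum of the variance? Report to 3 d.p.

0.233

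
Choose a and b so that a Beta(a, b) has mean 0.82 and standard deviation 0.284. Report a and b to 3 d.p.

a = 0.681, b = 0.149

Variance = 0.284² = 0.080656. The moment-matching identity a+b = μ(1−μ)/Var − 1 gives
a+b = 0.1476/0.080656 − 1 = 0.8300, so a = μ·0.8300 = 0.681 and b = (1−μ)·0.8300 = 0.149.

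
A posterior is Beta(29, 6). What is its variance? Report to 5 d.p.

0.00395

Var = αβ/[(α+β)²(α+β+1)] = (29×6)/(35²×36) = 174/44100 = 0.00395.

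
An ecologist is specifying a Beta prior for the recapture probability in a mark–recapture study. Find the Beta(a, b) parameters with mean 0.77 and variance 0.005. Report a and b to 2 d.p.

a = 26.50, b = 7.92

Let s = a+b. The Beta variance is μ(1−μ)/(s+1).
So s+1 = μ(1−μ)/σ² = (0.77×0.23)/0.005 = 0.1771/0.005 = 35.4200, giving s = 34.4200.
Then a = μs = 0.77×34.4200 = 26.50 and b = (1−μ)s = 0.23×34.4200 = 7.92.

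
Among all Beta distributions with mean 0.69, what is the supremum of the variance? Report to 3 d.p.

0.214

Var = μ(1−μ)/(α+β+1), which approaches μ(1−μ) as α+β → 0.
So the supremum is μ(1−μ) = 0.69×0.31 = 0.214.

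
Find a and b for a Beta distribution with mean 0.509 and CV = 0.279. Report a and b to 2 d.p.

a = 5.80, b = 5.59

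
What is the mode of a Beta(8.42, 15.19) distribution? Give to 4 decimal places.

0.3434

The density x^(α−1)(1−x)^(β−1) is maximised at (α−1)/(α+β−2) = 7.42/21.61 = 0.3434.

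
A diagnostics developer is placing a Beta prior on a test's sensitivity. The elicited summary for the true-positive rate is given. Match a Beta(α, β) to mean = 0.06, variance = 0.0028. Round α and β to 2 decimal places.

By moment matching, α+β = μ(1−μ)/σ² − 1 = (0.06·0.94)/0.0028 − 1 = 20.1429 − 1 = 19.1429.
Since α/(α+β) = μ, α = 0.06·19.1429 = 1.15 and β = 0.94·19.1429 = 17.99.

α = 1.15, β = 17.99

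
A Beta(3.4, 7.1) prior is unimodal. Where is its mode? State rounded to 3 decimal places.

The density x^(α−1)(1−x)^(β−1) is maximised at (α−1)/(α+β−2) = 2.4/8.5 = 0.282.

0.282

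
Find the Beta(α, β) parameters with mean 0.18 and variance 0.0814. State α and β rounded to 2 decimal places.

Let s = α+β. The Beta variance is μ(1−μ)/(s+1).
So s+1 = μ(1−μ)/σ² = (0.18×0.82)/0.0814 = 0.1476/0.0814 = 1.8133, giving s = 0.8133.
Then α = μs = 0.18×0.8133 = 0.15 and β = (1−μ)s = 0.82×0.8133 = 0.67.

α = 0.15, β = 0.67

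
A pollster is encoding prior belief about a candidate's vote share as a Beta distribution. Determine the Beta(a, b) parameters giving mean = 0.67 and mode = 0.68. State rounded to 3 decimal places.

a = 24.120, b = 11.880

With s = a+b: μ = a/s and mode = (a−1)/(s−2). Eliminating a = μs,
μs − 1 = m(s−2) ⇒ s(μ−m) = 1−2m ⇒ s = -0.36/-0.01 = 36.0000.
So a = μs = 24.120, b = (1−μ)s = 11.880.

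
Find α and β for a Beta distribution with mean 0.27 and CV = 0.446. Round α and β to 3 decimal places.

σ = CV·μ = 0.446×0.27 = 0.12042, so σ² = 0.014501.
s+1 = μ(1−μ)/σ² = 0.1971/0.014501 = 13.5922, so s = α+β = 12.5922.
α = μs = 3.400, β = (1−μ)s = 9.192.

α = 3.400, β = 9.192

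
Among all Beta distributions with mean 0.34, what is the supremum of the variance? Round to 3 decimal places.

For fixed mean μ the Beta variance is μ(1−μ)/(α+β+1), increasing as α+β decreases.
Its least upper bound (not attained) is μ(1−μ) = 0.34·0.66 = 0.224.

0.224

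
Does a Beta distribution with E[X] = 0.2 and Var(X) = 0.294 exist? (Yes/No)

No

A Beta with mean μ has variance μ(1−μ)/(α+β+1) < μ(1−μ).
Here μ(1−μ) = 0.2×0.8 = 0.16, and 0.294 ≥ 0.16.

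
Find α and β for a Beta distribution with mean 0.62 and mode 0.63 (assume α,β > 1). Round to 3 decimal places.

With s = α+β: μ = α/s and mode = (α−1)/(s−2). Eliminating α = μs,
μs − 1 = m(s−2) ⇒ s(μ−m) = 1−2m ⇒ s = -0.26/-0.01 = 26.0000.
So α = μs = 16.120, β = (1−μ)s = 9.880.

α = 16.120, β = 9.880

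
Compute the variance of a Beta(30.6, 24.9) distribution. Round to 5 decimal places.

α+β = 55.5 and αβ = 761.94, so Var = αβ/[(α+β)²(α+β+1)] = 761.94/174034.125 = 0.00438.

0.00438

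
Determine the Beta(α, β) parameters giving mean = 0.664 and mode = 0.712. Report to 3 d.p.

With s = α+β: μ = α/s and mode = (α−1)/(s−2). Eliminating α = μs,
μs − 1 = m(s−2) ⇒ s(μ−m) = 1−2m ⇒ s = -0.424/-0.048 = 8.8333.
So α = μs = 5.865, β = (1−μ)s = 2.968.

α = 5.865, β = 2.968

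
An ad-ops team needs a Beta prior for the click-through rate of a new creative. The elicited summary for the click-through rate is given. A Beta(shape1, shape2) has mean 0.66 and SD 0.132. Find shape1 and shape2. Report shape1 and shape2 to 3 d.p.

shape1 = 7.840, shape2 = 4.039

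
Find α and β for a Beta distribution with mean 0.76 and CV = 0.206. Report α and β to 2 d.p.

Var = (CV·μ)² = (0.206×0.76)² = 0.024511.
α+β = μ(1−μ)/Var − 1 = 0.1824/0.024511 − 1 = 6.4415.
Thus α = 0.76·6.4415 = 4.90 and β = 0.24·6.4415 = 1.55.

α = 4.90, β = 1.55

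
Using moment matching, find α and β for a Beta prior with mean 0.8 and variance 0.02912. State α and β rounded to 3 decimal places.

By moment matching, α+β = μ(1−μ)/σ² − 1 = (0.8·0.2)/0.02912 − 1 = 5.4945 − 1 = 4.4945.
Since α/(α+β) = μ, α = 0.8·4.4945 = 3.596 and β = 0.2·4.4945 = 0.899.

α = 3.596, β = 0.899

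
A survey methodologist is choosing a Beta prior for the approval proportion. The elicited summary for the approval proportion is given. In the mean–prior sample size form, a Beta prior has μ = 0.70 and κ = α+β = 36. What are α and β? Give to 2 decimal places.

Split κ in proportion μ : (1−μ): α = 0.70·36 = 25.20, β = 36 − 25.20 = 10.80.

α = 25.20, β = 10.80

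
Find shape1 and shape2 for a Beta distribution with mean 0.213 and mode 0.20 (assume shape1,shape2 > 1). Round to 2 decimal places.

With s = shape1+shape2: μ = shape1/s and mode = (shape1−1)/(s−2). Eliminating shape1 = μs,
μs − 1 = m(s−2) ⇒ s(μ−m) = 1−2m ⇒ s = 0.60/0.013 = 46.1538.
So shape1 = μs = 9.83, shape2 = (1−μ)s = 36.32.

shape1 = 9.83, shape2 = 36.32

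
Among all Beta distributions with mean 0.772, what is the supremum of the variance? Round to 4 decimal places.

Var = μ(1−μ)/(α+β+1), which approaches μ(1−μ) as α+β → 0.
So the supremum is μ(1−μ) = 0.772×0.228 = 0.1760.

0.1760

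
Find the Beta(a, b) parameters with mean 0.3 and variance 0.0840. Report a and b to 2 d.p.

Write ν = a+b; then a = μν and Var = μ(1−μ)/(ν+1).
ν = μ(1−μ)/Var − 1 = 0.21/0.0840 − 1 = 1.5000.
a = 0.3·1.5000 = 0.45, b = 0.7·1.5000 = 1.05.

a = 0.45, b = 1.05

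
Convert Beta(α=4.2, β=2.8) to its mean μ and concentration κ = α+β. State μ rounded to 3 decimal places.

κ = α+β = 4.2+2.8 = 7.0; μ = α/κ = 4.2/7.0 = 0.600.

μ = 0.600, κ = 7.0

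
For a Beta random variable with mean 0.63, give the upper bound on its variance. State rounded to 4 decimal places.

For fixed mean μ the Beta variance is μ(1−μ)/(α+β+1), increasing as α+β decreases.
Its least upper bound (not attained) is μ(1−μ) = 0.63·0.37 = 0.2331.

0.2331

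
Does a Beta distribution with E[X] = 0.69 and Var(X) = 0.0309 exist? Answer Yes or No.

Yes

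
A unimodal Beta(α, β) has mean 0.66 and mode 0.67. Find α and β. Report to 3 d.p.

Let s = α+β. Mean gives α = μs = 0.66s; mode gives (α−1)/(s−2) = 0.67.
Substituting: 0.66s − 1 = 0.67(s−2) = 0.67s − 1.34, so -0.01s = -0.34 and s = 34.0000.
Then α = 0.66×34.0000 = 22.440 and β = s−α = 11.560.

α = 22.440, β = 11.560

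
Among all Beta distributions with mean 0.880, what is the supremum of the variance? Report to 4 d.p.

0.1056

Var = μ(1−μ)/(α+β+1), which approaches μ(1−μ) as α+β → 0.
So the supremum is μ(1−μ) = 0.880×0.120 = 0.1056.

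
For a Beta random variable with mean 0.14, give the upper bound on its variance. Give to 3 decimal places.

0.120

Var = μ(1−μ)/(α+β+1), which approaches μ(1−μ) as α+β → 0.
So the supremum is μ(1−μ) = 0.14×0.86 = 0.120.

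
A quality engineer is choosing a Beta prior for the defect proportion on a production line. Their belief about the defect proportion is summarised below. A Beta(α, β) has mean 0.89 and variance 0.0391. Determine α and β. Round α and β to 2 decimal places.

Write ν = α+β; then α = μν and Var = μ(1−μ)/(ν+1).
ν = μ(1−μ)/Var − 1 = 0.0979/0.0391 − 1 = 1.5038.
α = 0.89·1.5038 = 1.34, β = 0.11·1.5038 = 0.17.

α = 1.34, β = 0.17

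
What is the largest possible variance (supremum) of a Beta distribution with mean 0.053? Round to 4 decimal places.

0.0502

For fixed mean μ the Beta variance is μ(1−μ)/(α+β+1), increasing as α+β decreases.
Its least upper bound (not attained) is μ(1−μ) = 0.053·0.947 = 0.0502.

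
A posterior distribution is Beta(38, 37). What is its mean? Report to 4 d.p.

E[X] = α/(α+β) = 38/75 = 0.5067.

0.5067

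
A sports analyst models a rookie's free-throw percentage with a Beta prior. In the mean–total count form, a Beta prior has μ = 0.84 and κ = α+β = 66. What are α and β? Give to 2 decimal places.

α = 55.44, β = 10.56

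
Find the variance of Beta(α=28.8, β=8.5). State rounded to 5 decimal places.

μ = 28.8/37.3 = 0.772118; Var = μ(1−μ)/(α+β+1) = 0.1759518/38.3 = 0.00459.

0.00459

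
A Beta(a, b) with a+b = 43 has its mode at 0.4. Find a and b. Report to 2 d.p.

a = 17.40, b = 25.60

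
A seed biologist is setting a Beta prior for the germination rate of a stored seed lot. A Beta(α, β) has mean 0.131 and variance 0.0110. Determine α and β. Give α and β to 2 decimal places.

α = 1.22, β = 8.12

By moment matching, α+β = μ(1−μ)/σ² − 1 = (0.131·0.869)/0.0110 − 1 = 10.3490 − 1 = 9.3490.
Since α/(α+β) = μ, α = 0.131·9.3490 = 1.22 and β = 0.869·9.3490 = 8.12.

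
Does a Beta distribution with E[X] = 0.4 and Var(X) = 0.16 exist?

A Beta with mean μ has variance μ(1−μ)/(α+β+1) < μ(1−μ).
Here μ(1−μ) = 0.4×0.6 = 0.24, and 0.16 < 0.24.

Yes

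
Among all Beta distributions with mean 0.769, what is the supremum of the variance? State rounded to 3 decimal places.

For fixed mean μ the Beta variance is μ(1−μ)/(α+β+1), increasing as α+β decreases.
Its least upper bound (not attained) is μ(1−μ) = 0.769·0.231 = 0.178.

0.178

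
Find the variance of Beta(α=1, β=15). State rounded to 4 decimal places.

α+β = 16 and αβ = 15, so Var = αβ/[(α+β)²(α+β+1)] = 15/4352 = 0.0034.

0.0034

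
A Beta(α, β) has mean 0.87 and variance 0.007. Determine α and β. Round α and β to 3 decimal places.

By moment matching, α+β = μ(1−μ)/σ² − 1 = (0.87·0.13)/0.007 − 1 = 16.1571 − 1 = 15.1571.
Since α/(α+β) = μ, α = 0.87·15.1571 = 13.187 and β = 0.13·15.1571 = 1.970.

α = 13.187, β = 1.970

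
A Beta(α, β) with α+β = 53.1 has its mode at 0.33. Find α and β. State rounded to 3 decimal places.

For α,β>1 the mode is (α−1)/(α+β−2), so α = mode·(κ−2)+1 = 0.33×51.1+1 = 17.863.
And β = (1−mode)·(κ−2)+1 = 0.67×51.1+1 = 35.237.

α = 17.863, β = 35.237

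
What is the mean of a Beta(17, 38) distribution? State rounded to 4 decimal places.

The Beta mean is α/(α+β) = 17/(17+38) = 0.3091.

0.3091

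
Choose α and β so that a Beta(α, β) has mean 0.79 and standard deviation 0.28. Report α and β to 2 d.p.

Variance = 0.28² = 0.0784. The moment-matching identity α+β = μ(1−μ)/Var − 1 gives
α+β = 0.1659/0.0784 − 1 = 1.1161, so α = μ·1.1161 = 0.88 and β = (1−μ)·1.1161 = 0.23.

α = 0.88, β = 0.23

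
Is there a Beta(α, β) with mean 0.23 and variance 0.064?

Yes

A Beta with mean μ has variance μ(1−μ)/(α+β+1) < μ(1−μ).
Here μ(1−μ) = 0.23×0.77 = 0.1771, and 0.064 < 0.1771.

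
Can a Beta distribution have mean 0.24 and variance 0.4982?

For any Beta, Var(X) < E[X]·(1−E[X]).
Here μ(1−μ) = 0.24×0.76 = 0.1824, and 0.4982 ≥ 0.1824.

No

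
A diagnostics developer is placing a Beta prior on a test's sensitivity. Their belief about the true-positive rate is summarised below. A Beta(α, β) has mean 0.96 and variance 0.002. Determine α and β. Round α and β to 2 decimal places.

α = 17.47, β = 0.73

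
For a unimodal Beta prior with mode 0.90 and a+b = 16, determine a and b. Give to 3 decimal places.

Since the density peak of Beta(a,b) is at (a−1)/(a+b−2),
a = 1 + 0.90(16−2) = 13.600 and b = 16 − 13.600 = 2.400.

a = 13.600, b = 2.400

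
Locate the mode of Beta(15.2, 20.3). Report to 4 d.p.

0.4239

With α,β > 1, mode = (α−1)/(α+β−2) = 14.2/33.5 = 0.4239.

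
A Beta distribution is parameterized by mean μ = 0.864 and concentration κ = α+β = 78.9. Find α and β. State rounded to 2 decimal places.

α = μκ = 0.864×78.9 = 68.17 and β = (1−μ)κ = 0.136×78.9 = 10.73.

α = 68.17, β = 10.73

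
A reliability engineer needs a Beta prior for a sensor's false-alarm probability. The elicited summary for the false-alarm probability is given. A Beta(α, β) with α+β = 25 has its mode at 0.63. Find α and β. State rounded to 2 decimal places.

Mode = (α−1)/(κ−2) with κ = α+β, so α−1 = 0.63·23 = 14.49.
α = 15.49; β = κ − α = 9.51.

α = 15.49, β = 9.51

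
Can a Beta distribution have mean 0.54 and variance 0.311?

A Beta with mean μ has variance μ(1−μ)/(α+β+1) < μ(1−μ).
Here μ(1−μ) = 0.54×0.46 = 0.2484, and 0.311 ≥ 0.2484.

No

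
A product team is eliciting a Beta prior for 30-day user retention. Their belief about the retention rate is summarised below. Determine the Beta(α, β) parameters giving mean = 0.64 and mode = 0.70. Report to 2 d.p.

With s = α+β: μ = α/s and mode = (α−1)/(s−2). Eliminating α = μs,
μs − 1 = m(s−2) ⇒ s(μ−m) = 1−2m ⇒ s = -0.40/-0.06 = 6.6667.
So α = μs = 4.27, β = (1−μ)s = 2.40.

α = 4.27, β = 2.40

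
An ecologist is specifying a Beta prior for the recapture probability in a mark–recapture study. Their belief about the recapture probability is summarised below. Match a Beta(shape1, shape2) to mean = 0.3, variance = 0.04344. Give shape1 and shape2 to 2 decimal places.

By moment matching, shape1+shape2 = μ(1−μ)/σ² − 1 = (0.3·0.7)/0.04344 − 1 = 4.8343 − 1 = 3.8343.
Since shape1/(shape1+shape2) = μ, shape1 = 0.3·3.8343 = 1.15 and shape2 = 0.7·3.8343 = 2.68.

shape1 = 1.15, shape2 = 2.68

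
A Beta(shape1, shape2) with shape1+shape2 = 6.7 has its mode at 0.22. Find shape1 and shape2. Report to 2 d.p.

shape1 = 2.03, shape2 = 4.67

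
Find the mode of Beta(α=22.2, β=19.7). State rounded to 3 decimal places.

0.531

With α,β > 1, mode = (α−1)/(α+β−2) = 21.2/39.9 = 0.531.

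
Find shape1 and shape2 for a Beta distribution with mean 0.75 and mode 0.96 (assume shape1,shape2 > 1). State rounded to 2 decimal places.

shape1 = 3.29, shape2 = 1.10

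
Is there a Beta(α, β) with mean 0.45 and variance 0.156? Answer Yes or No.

Yes

For any Beta, Var(X) < E[X]·(1−E[X]).
Here μ(1−μ) = 0.45×0.55 = 0.2475, and 0.156 < 0.2475.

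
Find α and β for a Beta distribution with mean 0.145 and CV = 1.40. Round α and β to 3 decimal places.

α = 0.291, β = 1.717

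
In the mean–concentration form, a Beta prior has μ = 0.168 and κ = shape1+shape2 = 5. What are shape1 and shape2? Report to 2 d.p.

shape1 = 0.84, shape2 = 4.16

shape1 = μκ = 0.168×5 = 0.84 and shape2 = (1−μ)κ = 0.832×5 = 4.16.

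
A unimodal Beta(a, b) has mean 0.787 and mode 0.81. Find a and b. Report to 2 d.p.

a = 21.21, b = 5.74

Let s = a+b. Mean gives a = μs = 0.787s; mode gives (a−1)/(s−2) = 0.81.
Substituting: 0.787s − 1 = 0.81(s−2) = 0.81s − 1.62, so -0.023s = -0.62 and s = 26.9565.
Then a = 0.787×26.9565 = 21.21 and b = s−a = 5.74.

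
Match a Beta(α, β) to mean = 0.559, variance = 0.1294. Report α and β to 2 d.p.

α = 0.51, β = 0.40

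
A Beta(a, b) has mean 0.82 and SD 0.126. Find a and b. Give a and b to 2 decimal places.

a = 6.80, b = 1.49

First σ² = 0.015876. Setting a = μn, b = (1−μ)n with n = a+b,
μ(1−μ)/(n+1) = 0.015876 ⇒ n+1 = 0.1476/0.015876 = 9.2971 ⇒ n = 8.2971.
Hence a = 0.82×8.2971 = 6.80, b = 0.18×8.2971 = 1.49.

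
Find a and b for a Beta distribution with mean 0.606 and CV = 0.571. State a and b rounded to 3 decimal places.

a = 0.602, b = 0.392

σ = CV·μ = 0.571×0.606 = 0.34603, so σ² = 0.119734.
s+1 = μ(1−μ)/σ² = 0.238764/0.119734 = 1.9941, so s = a+b = 0.9941.
a = μs = 0.602, b = (1−μ)s = 0.392.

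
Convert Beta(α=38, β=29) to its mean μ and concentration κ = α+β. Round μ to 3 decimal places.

κ = α+β = 38+29 = 67; μ = α/κ = 38/67 = 0.567.

μ = 0.567, κ = 67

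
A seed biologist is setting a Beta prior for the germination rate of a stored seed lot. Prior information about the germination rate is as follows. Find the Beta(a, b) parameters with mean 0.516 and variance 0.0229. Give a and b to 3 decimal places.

a = 5.111, b = 4.794

By moment matching, a+b = μ(1−μ)/σ² − 1 = (0.516·0.484)/0.0229 − 1 = 10.9059 − 1 = 9.9059.
Since a/(a+b) = μ, a = 0.516·9.9059 = 5.111 and b = 0.484·9.9059 = 4.794.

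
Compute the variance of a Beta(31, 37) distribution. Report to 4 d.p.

μ = 31/68 = 0.455882; Var = μ(1−μ)/(α+β+1) = 0.2480536/69 = 0.0036.

0.0036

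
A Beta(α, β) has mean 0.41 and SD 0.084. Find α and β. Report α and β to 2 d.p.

σ² = 0.084² = 0.007056.
With s = α+β, Var = μ(1−μ)/(s+1), so s+1 = (0.41×0.59)/0.007056 = 34.2829 and s = 33.2829.
α = μs = 13.65, β = (1−μ)s = 19.64.

α = 13.65, β = 19.64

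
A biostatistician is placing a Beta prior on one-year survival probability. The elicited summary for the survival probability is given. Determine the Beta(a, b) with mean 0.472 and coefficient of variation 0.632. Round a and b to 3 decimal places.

σ = CV·μ = 0.632×0.472 = 0.29830, so σ² = 0.088985.
s+1 = μ(1−μ)/σ² = 0.249216/0.088985 = 2.8006, so s = a+b = 1.8006.
a = μs = 0.850, b = (1−μ)s = 0.951.

a = 0.850, b = 0.951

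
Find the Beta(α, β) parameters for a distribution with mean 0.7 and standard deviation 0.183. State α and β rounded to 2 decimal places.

α = 3.69, β = 1.58

σ² = 0.183² = 0.033489.
With s = α+β, Var = μ(1−μ)/(s+1), so s+1 = (0.7×0.3)/0.033489 = 6.2707 and s = 5.2707.
α = μs = 3.69, β = (1−μ)s = 1.58.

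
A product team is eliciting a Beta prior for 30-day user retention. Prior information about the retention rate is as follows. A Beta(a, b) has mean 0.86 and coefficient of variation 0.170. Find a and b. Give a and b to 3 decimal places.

a = 3.984, b = 0.649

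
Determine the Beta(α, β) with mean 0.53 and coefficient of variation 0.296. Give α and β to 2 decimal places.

α = 4.83, β = 4.29

Var = (CV·μ)² = (0.296×0.53)² = 0.024611.
α+β = μ(1−μ)/Var − 1 = 0.2491/0.024611 − 1 = 9.1214.
Thus α = 0.53·9.1214 = 4.83 and β = 0.47·9.1214 = 4.29.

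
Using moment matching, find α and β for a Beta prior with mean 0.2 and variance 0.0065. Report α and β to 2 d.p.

α = 4.72, β = 18.89

Let s = α+β. The Beta variance is μ(1−μ)/(s+1).
So s+1 = μ(1−μ)/σ² = (0.2×0.8)/0.0065 = 0.16/0.0065 = 24.6154, giving s = 23.6154.
Then α = μs = 0.2×23.6154 = 4.72 and β = (1−μ)s = 0.8×23.6154 = 18.89.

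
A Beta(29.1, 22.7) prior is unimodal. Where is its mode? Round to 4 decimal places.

0.5643

The density x^(α−1)(1−x)^(β−1) is maximised at (α−1)/(α+β−2) = 28.1/49.8 = 0.5643.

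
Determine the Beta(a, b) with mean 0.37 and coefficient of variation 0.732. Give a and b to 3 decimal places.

a = 0.806, b = 1.372

σ = CV·μ = 0.732×0.37 = 0.27084, so σ² = 0.073354.
s+1 = μ(1−μ)/σ² = 0.2331/0.073354 = 3.1777, so s = a+b = 2.1777.
a = μs = 0.806, b = (1−μ)s = 1.372.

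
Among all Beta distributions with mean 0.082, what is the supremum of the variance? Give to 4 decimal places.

Var = μ(1−μ)/(α+β+1), which approaches μ(1−μ) as α+β → 0.
So the supremum is μ(1−μ) = 0.082×0.918 = 0.0753.

0.0753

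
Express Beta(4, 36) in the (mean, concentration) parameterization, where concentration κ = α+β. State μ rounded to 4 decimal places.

κ = α+β = 4+36 = 40; μ = α/κ = 4/40 = 0.1000.

μ = 0.1000, κ = 40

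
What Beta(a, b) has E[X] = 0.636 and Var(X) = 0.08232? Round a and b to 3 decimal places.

Let s = a+b. The Beta variance is μ(1−μ)/(s+1).
So s+1 = μ(1−μ)/σ² = (0.636×0.364)/0.08232 = 0.231504/0.08232 = 2.8122, giving s = 1.8122.
Then a = μs = 0.636×1.8122 = 1.153 and b = (1−μ)s = 0.364×1.8122 = 0.660.

a = 1.153, b = 0.660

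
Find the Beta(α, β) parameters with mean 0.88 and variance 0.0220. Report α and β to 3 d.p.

By moment matching, α+β = μ(1−μ)/σ² − 1 = (0.88·0.12)/0.0220 − 1 = 4.8000 − 1 = 3.8000.
Since α/(α+β) = μ, α = 0.88·3.8000 = 3.344 and β = 0.12·3.8000 = 0.456.

α = 3.344, β = 0.456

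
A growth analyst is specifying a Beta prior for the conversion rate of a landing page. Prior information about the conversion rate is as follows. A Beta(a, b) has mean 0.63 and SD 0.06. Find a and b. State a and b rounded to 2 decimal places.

a = 40.16, b = 23.59

σ² = 0.06² = 0.0036.
With s = a+b, Var = μ(1−μ)/(s+1), so s+1 = (0.63×0.37)/0.0036 = 64.7500 and s = 63.7500.
a = μs = 40.16, b = (1−μ)s = 23.59.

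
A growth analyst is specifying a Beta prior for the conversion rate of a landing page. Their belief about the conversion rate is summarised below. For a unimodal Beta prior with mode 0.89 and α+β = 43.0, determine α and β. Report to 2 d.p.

Since the density peak of Beta(α,β) is at (α−1)/(α+β−2),
α = 1 + 0.89(43.0−2) = 37.49 and β = 43.0 − 37.49 = 5.51.

α = 37.49, β = 5.51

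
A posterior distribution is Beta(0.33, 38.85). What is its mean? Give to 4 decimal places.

The Beta mean is α/(α+β) = 0.33/(0.33+38.85) = 0.0084.

0.0084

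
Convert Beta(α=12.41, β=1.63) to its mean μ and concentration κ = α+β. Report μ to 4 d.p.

μ = 0.8839, κ = 14.04

κ = α+β = 12.41+1.63 = 14.04; μ = α/κ = 12.41/14.04 = 0.8839.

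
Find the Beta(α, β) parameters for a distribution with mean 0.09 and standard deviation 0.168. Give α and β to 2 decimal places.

First σ² = 0.028224. Setting α = μn, β = (1−μ)n with n = α+β,
μ(1−μ)/(n+1) = 0.028224 ⇒ n+1 = 0.0819/0.028224 = 2.9018 ⇒ n = 1.9018.
Hence α = 0.09×1.9018 = 0.17, β = 0.91×1.9018 = 1.73.

α = 0.17, β = 1.73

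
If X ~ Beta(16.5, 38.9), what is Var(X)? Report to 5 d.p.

0.00371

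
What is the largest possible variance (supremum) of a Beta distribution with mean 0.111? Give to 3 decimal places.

Var = μ(1−μ)/(α+β+1), which approaches μ(1−μ) as α+β → 0.
So the supremum is μ(1−μ) = 0.111×0.889 = 0.099.

0.099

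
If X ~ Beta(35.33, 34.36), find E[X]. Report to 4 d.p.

E[X] = α/(α+β) = 35.33/69.69 = 0.5070.

0.5070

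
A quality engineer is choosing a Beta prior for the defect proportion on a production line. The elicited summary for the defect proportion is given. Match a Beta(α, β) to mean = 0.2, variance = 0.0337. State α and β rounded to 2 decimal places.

α = 0.75, β = 3.00

Let s = α+β. The Beta variance is μ(1−μ)/(s+1).
So s+1 = μ(1−μ)/σ² = (0.2×0.8)/0.0337 = 0.16/0.0337 = 4.7478, giving s = 3.7478.
Then α = μs = 0.2×3.7478 = 0.75 and β = (1−μ)s = 0.8×3.7478 = 3.00.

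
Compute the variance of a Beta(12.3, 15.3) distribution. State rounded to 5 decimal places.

0.00864

Var = αβ/[(α+β)²(α+β+1)] = (12.3×15.3)/(27.6²×28.6) = 188.19/21786.336 = 0.00864.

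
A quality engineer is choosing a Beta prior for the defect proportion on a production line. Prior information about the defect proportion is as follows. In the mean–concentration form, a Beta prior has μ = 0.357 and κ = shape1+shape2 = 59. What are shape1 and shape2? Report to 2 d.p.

shape1 = 21.06, shape2 = 37.94

Split κ in proportion μ : (1−μ): shape1 = 0.357·59 = 21.06, shape2 = 59 − 21.06 = 37.94.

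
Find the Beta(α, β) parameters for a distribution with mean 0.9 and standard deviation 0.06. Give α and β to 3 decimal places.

First σ² = 0.0036. Setting α = μn, β = (1−μ)n with n = α+β,
μ(1−μ)/(n+1) = 0.0036 ⇒ n+1 = 0.09/0.0036 = 25.0000 ⇒ n = 24.0000.
Hence α = 0.9×24.0000 = 21.600, β = 0.1×24.0000 = 2.400.

α = 21.600, β = 2.400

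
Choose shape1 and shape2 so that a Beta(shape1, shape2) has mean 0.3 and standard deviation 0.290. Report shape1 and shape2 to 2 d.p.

shape1 = 0.45, shape2 = 1.05

σ² = 0.290² = 0.084100.
With s = shape1+shape2, Var = μ(1−μ)/(s+1), so s+1 = (0.3×0.7)/0.084100 = 2.4970 and s = 1.4970.
shape1 = μs = 0.45, shape2 = (1−μ)s = 1.05.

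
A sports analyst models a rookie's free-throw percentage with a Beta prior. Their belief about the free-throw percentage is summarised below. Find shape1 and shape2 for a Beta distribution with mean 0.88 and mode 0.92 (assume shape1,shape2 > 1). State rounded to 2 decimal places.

shape1 = 18.48, shape2 = 2.52

Let s = shape1+shape2. Mean gives shape1 = μs = 0.88s; mode gives (shape1−1)/(s−2) = 0.92.
Substituting: 0.88s − 1 = 0.92(s−2) = 0.92s − 1.84, so -0.04s = -0.84 and s = 21.0000.
Then shape1 = 0.88×21.0000 = 18.48 and shape2 = s−shape1 = 2.52.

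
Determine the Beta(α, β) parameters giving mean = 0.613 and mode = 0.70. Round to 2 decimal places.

Let s = α+β. Mean gives α = μs = 0.613s; mode gives (α−1)/(s−2) = 0.70.
Substituting: 0.613s − 1 = 0.70(s−2) = 0.70s − 1.40, so -0.087s = -0.40 and s = 4.5977.
Then α = 0.613×4.5977 = 2.82 and β = s−α = 1.78.

α = 2.82, β = 1.78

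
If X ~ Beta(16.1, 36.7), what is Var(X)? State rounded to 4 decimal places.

α+β = 52.8 and αβ = 590.87, so Var = αβ/[(α+β)²(α+β+1)] = 590.87/149985.792 = 0.0039.

0.0039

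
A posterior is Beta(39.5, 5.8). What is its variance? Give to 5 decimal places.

Var = αβ/[(α+β)²(α+β+1)] = (39.5×5.8)/(45.3²×46.3) = 229.10/95011.767 = 0.00241.

0.00241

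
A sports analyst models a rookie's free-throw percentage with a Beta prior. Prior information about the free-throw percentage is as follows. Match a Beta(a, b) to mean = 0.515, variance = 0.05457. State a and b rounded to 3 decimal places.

a = 1.842, b = 1.735

Let s = a+b. The Beta variance is μ(1−μ)/(s+1).
So s+1 = μ(1−μ)/σ² = (0.515×0.485)/0.05457 = 0.249775/0.05457 = 4.5771, giving s = 3.5771.
Then a = μs = 0.515×3.5771 = 1.842 and b = (1−μ)s = 0.485×3.5771 = 1.735.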